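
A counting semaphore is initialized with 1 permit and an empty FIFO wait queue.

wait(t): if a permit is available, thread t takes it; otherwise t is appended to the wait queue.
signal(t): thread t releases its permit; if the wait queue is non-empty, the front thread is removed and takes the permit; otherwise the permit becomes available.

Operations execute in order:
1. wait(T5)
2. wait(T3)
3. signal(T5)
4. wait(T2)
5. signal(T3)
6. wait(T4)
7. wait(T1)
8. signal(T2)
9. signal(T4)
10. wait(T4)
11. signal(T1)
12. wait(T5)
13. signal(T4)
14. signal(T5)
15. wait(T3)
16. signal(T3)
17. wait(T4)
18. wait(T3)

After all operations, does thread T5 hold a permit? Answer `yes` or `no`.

Step 1: wait(T5) -> count=0 queue=[] holders={T5}
Step 2: wait(T3) -> count=0 queue=[T3] holders={T5}
Step 3: signal(T5) -> count=0 queue=[] holders={T3}
Step 4: wait(T2) -> count=0 queue=[T2] holders={T3}
Step 5: signal(T3) -> count=0 queue=[] holders={T2}
Step 6: wait(T4) -> count=0 queue=[T4] holders={T2}
Step 7: wait(T1) -> count=0 queue=[T4,T1] holders={T2}
Step 8: signal(T2) -> count=0 queue=[T1] holders={T4}
Step 9: signal(T4) -> count=0 queue=[] holders={T1}
Step 10: wait(T4) -> count=0 queue=[T4] holders={T1}
Step 11: signal(T1) -> count=0 queue=[] holders={T4}
Step 12: wait(T5) -> count=0 queue=[T5] holders={T4}
Step 13: signal(T4) -> count=0 queue=[] holders={T5}
Step 14: signal(T5) -> count=1 queue=[] holders={none}
Step 15: wait(T3) -> count=0 queue=[] holders={T3}
Step 16: signal(T3) -> count=1 queue=[] holders={none}
Step 17: wait(T4) -> count=0 queue=[] holders={T4}
Step 18: wait(T3) -> count=0 queue=[T3] holders={T4}
Final holders: {T4} -> T5 not in holders

Answer: no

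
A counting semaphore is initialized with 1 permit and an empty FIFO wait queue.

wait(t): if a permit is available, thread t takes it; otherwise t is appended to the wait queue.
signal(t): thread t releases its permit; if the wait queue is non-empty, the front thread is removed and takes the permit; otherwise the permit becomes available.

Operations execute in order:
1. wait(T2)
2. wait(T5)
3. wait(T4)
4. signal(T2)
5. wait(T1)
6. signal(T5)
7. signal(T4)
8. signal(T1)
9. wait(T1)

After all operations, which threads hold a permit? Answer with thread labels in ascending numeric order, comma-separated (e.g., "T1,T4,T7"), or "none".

Answer: T1

Derivation:
Step 1: wait(T2) -> count=0 queue=[] holders={T2}
Step 2: wait(T5) -> count=0 queue=[T5] holders={T2}
Step 3: wait(T4) -> count=0 queue=[T5,T4] holders={T2}
Step 4: signal(T2) -> count=0 queue=[T4] holders={T5}
Step 5: wait(T1) -> count=0 queue=[T4,T1] holders={T5}
Step 6: signal(T5) -> count=0 queue=[T1] holders={T4}
Step 7: signal(T4) -> count=0 queue=[] holders={T1}
Step 8: signal(T1) -> count=1 queue=[] holders={none}
Step 9: wait(T1) -> count=0 queue=[] holders={T1}
Final holders: T1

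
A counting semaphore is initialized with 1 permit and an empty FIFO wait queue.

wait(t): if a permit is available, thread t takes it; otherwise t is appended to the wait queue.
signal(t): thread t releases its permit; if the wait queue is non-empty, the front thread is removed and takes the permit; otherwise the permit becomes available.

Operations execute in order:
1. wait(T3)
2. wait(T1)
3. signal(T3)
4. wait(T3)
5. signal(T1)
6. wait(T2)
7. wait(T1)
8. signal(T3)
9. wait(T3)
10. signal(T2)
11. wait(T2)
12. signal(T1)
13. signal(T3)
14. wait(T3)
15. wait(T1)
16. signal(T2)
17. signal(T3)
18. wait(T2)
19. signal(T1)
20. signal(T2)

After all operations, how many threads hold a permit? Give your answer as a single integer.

Step 1: wait(T3) -> count=0 queue=[] holders={T3}
Step 2: wait(T1) -> count=0 queue=[T1] holders={T3}
Step 3: signal(T3) -> count=0 queue=[] holders={T1}
Step 4: wait(T3) -> count=0 queue=[T3] holders={T1}
Step 5: signal(T1) -> count=0 queue=[] holders={T3}
Step 6: wait(T2) -> count=0 queue=[T2] holders={T3}
Step 7: wait(T1) -> count=0 queue=[T2,T1] holders={T3}
Step 8: signal(T3) -> count=0 queue=[T1] holders={T2}
Step 9: wait(T3) -> count=0 queue=[T1,T3] holders={T2}
Step 10: signal(T2) -> count=0 queue=[T3] holders={T1}
Step 11: wait(T2) -> count=0 queue=[T3,T2] holders={T1}
Step 12: signal(T1) -> count=0 queue=[T2] holders={T3}
Step 13: signal(T3) -> count=0 queue=[] holders={T2}
Step 14: wait(T3) -> count=0 queue=[T3] holders={T2}
Step 15: wait(T1) -> count=0 queue=[T3,T1] holders={T2}
Step 16: signal(T2) -> count=0 queue=[T1] holders={T3}
Step 17: signal(T3) -> count=0 queue=[] holders={T1}
Step 18: wait(T2) -> count=0 queue=[T2] holders={T1}
Step 19: signal(T1) -> count=0 queue=[] holders={T2}
Step 20: signal(T2) -> count=1 queue=[] holders={none}
Final holders: {none} -> 0 thread(s)

Answer: 0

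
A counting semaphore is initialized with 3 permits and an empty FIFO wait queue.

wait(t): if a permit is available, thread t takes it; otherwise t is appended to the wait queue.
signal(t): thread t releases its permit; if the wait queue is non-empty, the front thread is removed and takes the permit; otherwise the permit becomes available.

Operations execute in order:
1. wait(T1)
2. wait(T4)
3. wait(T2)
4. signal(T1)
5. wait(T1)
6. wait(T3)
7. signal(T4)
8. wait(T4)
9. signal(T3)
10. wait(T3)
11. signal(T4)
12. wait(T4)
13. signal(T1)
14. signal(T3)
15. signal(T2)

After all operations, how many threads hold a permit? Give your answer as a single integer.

Answer: 1

Derivation:
Step 1: wait(T1) -> count=2 queue=[] holders={T1}
Step 2: wait(T4) -> count=1 queue=[] holders={T1,T4}
Step 3: wait(T2) -> count=0 queue=[] holders={T1,T2,T4}
Step 4: signal(T1) -> count=1 queue=[] holders={T2,T4}
Step 5: wait(T1) -> count=0 queue=[] holders={T1,T2,T4}
Step 6: wait(T3) -> count=0 queue=[T3] holders={T1,T2,T4}
Step 7: signal(T4) -> count=0 queue=[] holders={T1,T2,T3}
Step 8: wait(T4) -> count=0 queue=[T4] holders={T1,T2,T3}
Step 9: signal(T3) -> count=0 queue=[] holders={T1,T2,T4}
Step 10: wait(T3) -> count=0 queue=[T3] holders={T1,T2,T4}
Step 11: signal(T4) -> count=0 queue=[] holders={T1,T2,T3}
Step 12: wait(T4) -> count=0 queue=[T4] holders={T1,T2,T3}
Step 13: signal(T1) -> count=0 queue=[] holders={T2,T3,T4}
Step 14: signal(T3) -> count=1 queue=[] holders={T2,T4}
Step 15: signal(T2) -> count=2 queue=[] holders={T4}
Final holders: {T4} -> 1 thread(s)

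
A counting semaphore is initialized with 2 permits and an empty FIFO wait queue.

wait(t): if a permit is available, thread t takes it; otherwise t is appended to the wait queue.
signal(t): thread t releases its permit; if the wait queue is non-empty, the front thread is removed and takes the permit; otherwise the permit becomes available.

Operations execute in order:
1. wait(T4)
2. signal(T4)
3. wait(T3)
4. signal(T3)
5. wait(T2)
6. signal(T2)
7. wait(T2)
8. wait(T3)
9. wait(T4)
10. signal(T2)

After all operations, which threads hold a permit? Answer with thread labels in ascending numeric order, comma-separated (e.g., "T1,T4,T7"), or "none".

Answer: T3,T4

Derivation:
Step 1: wait(T4) -> count=1 queue=[] holders={T4}
Step 2: signal(T4) -> count=2 queue=[] holders={none}
Step 3: wait(T3) -> count=1 queue=[] holders={T3}
Step 4: signal(T3) -> count=2 queue=[] holders={none}
Step 5: wait(T2) -> count=1 queue=[] holders={T2}
Step 6: signal(T2) -> count=2 queue=[] holders={none}
Step 7: wait(T2) -> count=1 queue=[] holders={T2}
Step 8: wait(T3) -> count=0 queue=[] holders={T2,T3}
Step 9: wait(T4) -> count=0 queue=[T4] holders={T2,T3}
Step 10: signal(T2) -> count=0 queue=[] holders={T3,T4}
Final holders: T3,T4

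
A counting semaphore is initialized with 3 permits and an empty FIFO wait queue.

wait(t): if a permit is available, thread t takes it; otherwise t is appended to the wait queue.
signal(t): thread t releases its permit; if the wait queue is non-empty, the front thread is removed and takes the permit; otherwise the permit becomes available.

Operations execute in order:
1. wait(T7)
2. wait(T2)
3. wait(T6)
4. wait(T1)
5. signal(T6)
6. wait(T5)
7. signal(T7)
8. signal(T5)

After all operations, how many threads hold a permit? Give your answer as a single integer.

Answer: 2

Derivation:
Step 1: wait(T7) -> count=2 queue=[] holders={T7}
Step 2: wait(T2) -> count=1 queue=[] holders={T2,T7}
Step 3: wait(T6) -> count=0 queue=[] holders={T2,T6,T7}
Step 4: wait(T1) -> count=0 queue=[T1] holders={T2,T6,T7}
Step 5: signal(T6) -> count=0 queue=[] holders={T1,T2,T7}
Step 6: wait(T5) -> count=0 queue=[T5] holders={T1,T2,T7}
Step 7: signal(T7) -> count=0 queue=[] holders={T1,T2,T5}
Step 8: signal(T5) -> count=1 queue=[] holders={T1,T2}
Final holders: {T1,T2} -> 2 thread(s)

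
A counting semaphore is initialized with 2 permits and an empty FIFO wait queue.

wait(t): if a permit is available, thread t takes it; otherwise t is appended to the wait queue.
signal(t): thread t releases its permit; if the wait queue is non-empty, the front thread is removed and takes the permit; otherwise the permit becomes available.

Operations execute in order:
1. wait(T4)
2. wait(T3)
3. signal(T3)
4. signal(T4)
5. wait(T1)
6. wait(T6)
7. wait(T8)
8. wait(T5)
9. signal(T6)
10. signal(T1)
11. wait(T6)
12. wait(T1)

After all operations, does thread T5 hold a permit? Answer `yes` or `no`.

Step 1: wait(T4) -> count=1 queue=[] holders={T4}
Step 2: wait(T3) -> count=0 queue=[] holders={T3,T4}
Step 3: signal(T3) -> count=1 queue=[] holders={T4}
Step 4: signal(T4) -> count=2 queue=[] holders={none}
Step 5: wait(T1) -> count=1 queue=[] holders={T1}
Step 6: wait(T6) -> count=0 queue=[] holders={T1,T6}
Step 7: wait(T8) -> count=0 queue=[T8] holders={T1,T6}
Step 8: wait(T5) -> count=0 queue=[T8,T5] holders={T1,T6}
Step 9: signal(T6) -> count=0 queue=[T5] holders={T1,T8}
Step 10: signal(T1) -> count=0 queue=[] holders={T5,T8}
Step 11: wait(T6) -> count=0 queue=[T6] holders={T5,T8}
Step 12: wait(T1) -> count=0 queue=[T6,T1] holders={T5,T8}
Final holders: {T5,T8} -> T5 in holders

Answer: yes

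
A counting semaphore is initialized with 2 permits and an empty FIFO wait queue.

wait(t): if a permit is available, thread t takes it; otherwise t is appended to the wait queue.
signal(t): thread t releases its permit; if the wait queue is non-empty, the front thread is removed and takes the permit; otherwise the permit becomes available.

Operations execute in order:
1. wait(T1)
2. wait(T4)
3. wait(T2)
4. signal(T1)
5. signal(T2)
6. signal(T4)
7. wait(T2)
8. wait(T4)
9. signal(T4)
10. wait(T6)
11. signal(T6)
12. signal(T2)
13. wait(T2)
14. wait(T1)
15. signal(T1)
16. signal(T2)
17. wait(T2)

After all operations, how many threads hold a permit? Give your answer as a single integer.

Step 1: wait(T1) -> count=1 queue=[] holders={T1}
Step 2: wait(T4) -> count=0 queue=[] holders={T1,T4}
Step 3: wait(T2) -> count=0 queue=[T2] holders={T1,T4}
Step 4: signal(T1) -> count=0 queue=[] holders={T2,T4}
Step 5: signal(T2) -> count=1 queue=[] holders={T4}
Step 6: signal(T4) -> count=2 queue=[] holders={none}
Step 7: wait(T2) -> count=1 queue=[] holders={T2}
Step 8: wait(T4) -> count=0 queue=[] holders={T2,T4}
Step 9: signal(T4) -> count=1 queue=[] holders={T2}
Step 10: wait(T6) -> count=0 queue=[] holders={T2,T6}
Step 11: signal(T6) -> count=1 queue=[] holders={T2}
Step 12: signal(T2) -> count=2 queue=[] holders={none}
Step 13: wait(T2) -> count=1 queue=[] holders={T2}
Step 14: wait(T1) -> count=0 queue=[] holders={T1,T2}
Step 15: signal(T1) -> count=1 queue=[] holders={T2}
Step 16: signal(T2) -> count=2 queue=[] holders={none}
Step 17: wait(T2) -> count=1 queue=[] holders={T2}
Final holders: {T2} -> 1 thread(s)

Answer: 1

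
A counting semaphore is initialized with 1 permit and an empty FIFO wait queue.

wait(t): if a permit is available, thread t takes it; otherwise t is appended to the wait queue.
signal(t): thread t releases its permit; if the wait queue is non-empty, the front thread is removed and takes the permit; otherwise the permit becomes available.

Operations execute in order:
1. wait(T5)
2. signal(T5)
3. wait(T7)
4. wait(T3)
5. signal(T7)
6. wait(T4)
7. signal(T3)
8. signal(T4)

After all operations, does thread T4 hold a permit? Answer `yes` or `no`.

Step 1: wait(T5) -> count=0 queue=[] holders={T5}
Step 2: signal(T5) -> count=1 queue=[] holders={none}
Step 3: wait(T7) -> count=0 queue=[] holders={T7}
Step 4: wait(T3) -> count=0 queue=[T3] holders={T7}
Step 5: signal(T7) -> count=0 queue=[] holders={T3}
Step 6: wait(T4) -> count=0 queue=[T4] holders={T3}
Step 7: signal(T3) -> count=0 queue=[] holders={T4}
Step 8: signal(T4) -> count=1 queue=[] holders={none}
Final holders: {none} -> T4 not in holders

Answer: no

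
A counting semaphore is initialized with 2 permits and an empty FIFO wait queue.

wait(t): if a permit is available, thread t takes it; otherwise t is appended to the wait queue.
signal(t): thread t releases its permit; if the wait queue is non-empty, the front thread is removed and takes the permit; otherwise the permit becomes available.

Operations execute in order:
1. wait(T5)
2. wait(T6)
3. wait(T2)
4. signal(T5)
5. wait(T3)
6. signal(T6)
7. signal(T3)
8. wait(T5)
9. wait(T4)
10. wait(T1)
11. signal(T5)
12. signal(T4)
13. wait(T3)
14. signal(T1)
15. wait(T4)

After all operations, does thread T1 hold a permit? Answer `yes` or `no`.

Step 1: wait(T5) -> count=1 queue=[] holders={T5}
Step 2: wait(T6) -> count=0 queue=[] holders={T5,T6}
Step 3: wait(T2) -> count=0 queue=[T2] holders={T5,T6}
Step 4: signal(T5) -> count=0 queue=[] holders={T2,T6}
Step 5: wait(T3) -> count=0 queue=[T3] holders={T2,T6}
Step 6: signal(T6) -> count=0 queue=[] holders={T2,T3}
Step 7: signal(T3) -> count=1 queue=[] holders={T2}
Step 8: wait(T5) -> count=0 queue=[] holders={T2,T5}
Step 9: wait(T4) -> count=0 queue=[T4] holders={T2,T5}
Step 10: wait(T1) -> count=0 queue=[T4,T1] holders={T2,T5}
Step 11: signal(T5) -> count=0 queue=[T1] holders={T2,T4}
Step 12: signal(T4) -> count=0 queue=[] holders={T1,T2}
Step 13: wait(T3) -> count=0 queue=[T3] holders={T1,T2}
Step 14: signal(T1) -> count=0 queue=[] holders={T2,T3}
Step 15: wait(T4) -> count=0 queue=[T4] holders={T2,T3}
Final holders: {T2,T3} -> T1 not in holders

Answer: no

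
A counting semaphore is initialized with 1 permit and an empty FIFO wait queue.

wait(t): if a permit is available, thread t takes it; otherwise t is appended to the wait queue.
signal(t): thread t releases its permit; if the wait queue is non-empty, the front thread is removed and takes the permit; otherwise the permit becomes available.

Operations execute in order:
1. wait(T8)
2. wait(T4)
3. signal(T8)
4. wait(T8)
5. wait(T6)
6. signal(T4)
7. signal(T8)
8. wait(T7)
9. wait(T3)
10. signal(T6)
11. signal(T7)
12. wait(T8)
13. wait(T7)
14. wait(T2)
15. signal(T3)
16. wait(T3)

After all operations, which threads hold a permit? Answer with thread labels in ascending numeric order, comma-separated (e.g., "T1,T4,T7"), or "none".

Step 1: wait(T8) -> count=0 queue=[] holders={T8}
Step 2: wait(T4) -> count=0 queue=[T4] holders={T8}
Step 3: signal(T8) -> count=0 queue=[] holders={T4}
Step 4: wait(T8) -> count=0 queue=[T8] holders={T4}
Step 5: wait(T6) -> count=0 queue=[T8,T6] holders={T4}
Step 6: signal(T4) -> count=0 queue=[T6] holders={T8}
Step 7: signal(T8) -> count=0 queue=[] holders={T6}
Step 8: wait(T7) -> count=0 queue=[T7] holders={T6}
Step 9: wait(T3) -> count=0 queue=[T7,T3] holders={T6}
Step 10: signal(T6) -> count=0 queue=[T3] holders={T7}
Step 11: signal(T7) -> count=0 queue=[] holders={T3}
Step 12: wait(T8) -> count=0 queue=[T8] holders={T3}
Step 13: wait(T7) -> count=0 queue=[T8,T7] holders={T3}
Step 14: wait(T2) -> count=0 queue=[T8,T7,T2] holders={T3}
Step 15: signal(T3) -> count=0 queue=[T7,T2] holders={T8}
Step 16: wait(T3) -> count=0 queue=[T7,T2,T3] holders={T8}
Final holders: T8

Answer: T8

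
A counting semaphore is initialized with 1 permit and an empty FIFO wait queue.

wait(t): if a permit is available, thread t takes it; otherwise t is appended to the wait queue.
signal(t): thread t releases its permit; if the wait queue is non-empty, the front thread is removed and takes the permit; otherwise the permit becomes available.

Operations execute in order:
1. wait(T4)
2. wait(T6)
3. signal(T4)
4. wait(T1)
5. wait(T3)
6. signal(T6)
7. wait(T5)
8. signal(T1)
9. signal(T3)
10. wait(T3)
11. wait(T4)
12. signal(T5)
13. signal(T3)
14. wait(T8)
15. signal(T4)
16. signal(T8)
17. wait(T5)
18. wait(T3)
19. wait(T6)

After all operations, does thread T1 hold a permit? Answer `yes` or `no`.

Step 1: wait(T4) -> count=0 queue=[] holders={T4}
Step 2: wait(T6) -> count=0 queue=[T6] holders={T4}
Step 3: signal(T4) -> count=0 queue=[] holders={T6}
Step 4: wait(T1) -> count=0 queue=[T1] holders={T6}
Step 5: wait(T3) -> count=0 queue=[T1,T3] holders={T6}
Step 6: signal(T6) -> count=0 queue=[T3] holders={T1}
Step 7: wait(T5) -> count=0 queue=[T3,T5] holders={T1}
Step 8: signal(T1) -> count=0 queue=[T5] holders={T3}
Step 9: signal(T3) -> count=0 queue=[] holders={T5}
Step 10: wait(T3) -> count=0 queue=[T3] holders={T5}
Step 11: wait(T4) -> count=0 queue=[T3,T4] holders={T5}
Step 12: signal(T5) -> count=0 queue=[T4] holders={T3}
Step 13: signal(T3) -> count=0 queue=[] holders={T4}
Step 14: wait(T8) -> count=0 queue=[T8] holders={T4}
Step 15: signal(T4) -> count=0 queue=[] holders={T8}
Step 16: signal(T8) -> count=1 queue=[] holders={none}
Step 17: wait(T5) -> count=0 queue=[] holders={T5}
Step 18: wait(T3) -> count=0 queue=[T3] holders={T5}
Step 19: wait(T6) -> count=0 queue=[T3,T6] holders={T5}
Final holders: {T5} -> T1 not in holders

Answer: no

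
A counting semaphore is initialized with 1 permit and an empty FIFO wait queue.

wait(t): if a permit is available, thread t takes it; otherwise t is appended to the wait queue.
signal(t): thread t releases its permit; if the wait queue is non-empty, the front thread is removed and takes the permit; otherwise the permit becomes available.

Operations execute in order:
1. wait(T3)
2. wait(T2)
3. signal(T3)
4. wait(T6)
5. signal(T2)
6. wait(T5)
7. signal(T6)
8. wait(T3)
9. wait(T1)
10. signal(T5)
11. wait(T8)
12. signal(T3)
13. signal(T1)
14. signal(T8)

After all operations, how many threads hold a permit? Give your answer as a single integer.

Answer: 0

Derivation:
Step 1: wait(T3) -> count=0 queue=[] holders={T3}
Step 2: wait(T2) -> count=0 queue=[T2] holders={T3}
Step 3: signal(T3) -> count=0 queue=[] holders={T2}
Step 4: wait(T6) -> count=0 queue=[T6] holders={T2}
Step 5: signal(T2) -> count=0 queue=[] holders={T6}
Step 6: wait(T5) -> count=0 queue=[T5] holders={T6}
Step 7: signal(T6) -> count=0 queue=[] holders={T5}
Step 8: wait(T3) -> count=0 queue=[T3] holders={T5}
Step 9: wait(T1) -> count=0 queue=[T3,T1] holders={T5}
Step 10: signal(T5) -> count=0 queue=[T1] holders={T3}
Step 11: wait(T8) -> count=0 queue=[T1,T8] holders={T3}
Step 12: signal(T3) -> count=0 queue=[T8] holders={T1}
Step 13: signal(T1) -> count=0 queue=[] holders={T8}
Step 14: signal(T8) -> count=1 queue=[] holders={none}
Final holders: {none} -> 0 thread(s)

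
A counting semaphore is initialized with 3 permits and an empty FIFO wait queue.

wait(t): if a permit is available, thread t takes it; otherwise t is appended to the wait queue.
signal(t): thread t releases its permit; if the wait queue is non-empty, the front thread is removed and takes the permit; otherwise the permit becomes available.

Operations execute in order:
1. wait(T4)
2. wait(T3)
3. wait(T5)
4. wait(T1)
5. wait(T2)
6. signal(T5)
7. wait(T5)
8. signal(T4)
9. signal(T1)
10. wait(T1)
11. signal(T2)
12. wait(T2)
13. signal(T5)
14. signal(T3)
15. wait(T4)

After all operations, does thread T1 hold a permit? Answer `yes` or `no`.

Step 1: wait(T4) -> count=2 queue=[] holders={T4}
Step 2: wait(T3) -> count=1 queue=[] holders={T3,T4}
Step 3: wait(T5) -> count=0 queue=[] holders={T3,T4,T5}
Step 4: wait(T1) -> count=0 queue=[T1] holders={T3,T4,T5}
Step 5: wait(T2) -> count=0 queue=[T1,T2] holders={T3,T4,T5}
Step 6: signal(T5) -> count=0 queue=[T2] holders={T1,T3,T4}
Step 7: wait(T5) -> count=0 queue=[T2,T5] holders={T1,T3,T4}
Step 8: signal(T4) -> count=0 queue=[T5] holders={T1,T2,T3}
Step 9: signal(T1) -> count=0 queue=[] holders={T2,T3,T5}
Step 10: wait(T1) -> count=0 queue=[T1] holders={T2,T3,T5}
Step 11: signal(T2) -> count=0 queue=[] holders={T1,T3,T5}
Step 12: wait(T2) -> count=0 queue=[T2] holders={T1,T3,T5}
Step 13: signal(T5) -> count=0 queue=[] holders={T1,T2,T3}
Step 14: signal(T3) -> count=1 queue=[] holders={T1,T2}
Step 15: wait(T4) -> count=0 queue=[] holders={T1,T2,T4}
Final holders: {T1,T2,T4} -> T1 in holders

Answer: yes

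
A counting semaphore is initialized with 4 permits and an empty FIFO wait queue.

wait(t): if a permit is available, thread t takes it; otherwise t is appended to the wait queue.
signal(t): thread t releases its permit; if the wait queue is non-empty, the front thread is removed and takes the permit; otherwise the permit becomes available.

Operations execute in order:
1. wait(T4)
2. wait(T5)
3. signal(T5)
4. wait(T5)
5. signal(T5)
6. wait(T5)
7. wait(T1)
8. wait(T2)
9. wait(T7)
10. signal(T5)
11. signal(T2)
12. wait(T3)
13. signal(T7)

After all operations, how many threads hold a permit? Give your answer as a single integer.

Answer: 3

Derivation:
Step 1: wait(T4) -> count=3 queue=[] holders={T4}
Step 2: wait(T5) -> count=2 queue=[] holders={T4,T5}
Step 3: signal(T5) -> count=3 queue=[] holders={T4}
Step 4: wait(T5) -> count=2 queue=[] holders={T4,T5}
Step 5: signal(T5) -> count=3 queue=[] holders={T4}
Step 6: wait(T5) -> count=2 queue=[] holders={T4,T5}
Step 7: wait(T1) -> count=1 queue=[] holders={T1,T4,T5}
Step 8: wait(T2) -> count=0 queue=[] holders={T1,T2,T4,T5}
Step 9: wait(T7) -> count=0 queue=[T7] holders={T1,T2,T4,T5}
Step 10: signal(T5) -> count=0 queue=[] holders={T1,T2,T4,T7}
Step 11: signal(T2) -> count=1 queue=[] holders={T1,T4,T7}
Step 12: wait(T3) -> count=0 queue=[] holders={T1,T3,T4,T7}
Step 13: signal(T7) -> count=1 queue=[] holders={T1,T3,T4}
Final holders: {T1,T3,T4} -> 3 thread(s)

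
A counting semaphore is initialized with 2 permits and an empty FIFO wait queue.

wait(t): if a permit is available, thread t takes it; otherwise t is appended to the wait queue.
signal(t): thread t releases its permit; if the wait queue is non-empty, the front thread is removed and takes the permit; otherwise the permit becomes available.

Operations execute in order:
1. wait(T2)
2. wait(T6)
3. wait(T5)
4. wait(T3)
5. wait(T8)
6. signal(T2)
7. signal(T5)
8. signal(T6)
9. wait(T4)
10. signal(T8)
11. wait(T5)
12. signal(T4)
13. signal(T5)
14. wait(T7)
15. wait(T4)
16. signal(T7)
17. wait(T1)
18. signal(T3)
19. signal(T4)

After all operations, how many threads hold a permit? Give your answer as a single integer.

Answer: 1

Derivation:
Step 1: wait(T2) -> count=1 queue=[] holders={T2}
Step 2: wait(T6) -> count=0 queue=[] holders={T2,T6}
Step 3: wait(T5) -> count=0 queue=[T5] holders={T2,T6}
Step 4: wait(T3) -> count=0 queue=[T5,T3] holders={T2,T6}
Step 5: wait(T8) -> count=0 queue=[T5,T3,T8] holders={T2,T6}
Step 6: signal(T2) -> count=0 queue=[T3,T8] holders={T5,T6}
Step 7: signal(T5) -> count=0 queue=[T8] holders={T3,T6}
Step 8: signal(T6) -> count=0 queue=[] holders={T3,T8}
Step 9: wait(T4) -> count=0 queue=[T4] holders={T3,T8}
Step 10: signal(T8) -> count=0 queue=[] holders={T3,T4}
Step 11: wait(T5) -> count=0 queue=[T5] holders={T3,T4}
Step 12: signal(T4) -> count=0 queue=[] holders={T3,T5}
Step 13: signal(T5) -> count=1 queue=[] holders={T3}
Step 14: wait(T7) -> count=0 queue=[] holders={T3,T7}
Step 15: wait(T4) -> count=0 queue=[T4] holders={T3,T7}
Step 16: signal(T7) -> count=0 queue=[] holders={T3,T4}
Step 17: wait(T1) -> count=0 queue=[T1] holders={T3,T4}
Step 18: signal(T3) -> count=0 queue=[] holders={T1,T4}
Step 19: signal(T4) -> count=1 queue=[] holders={T1}
Final holders: {T1} -> 1 thread(s)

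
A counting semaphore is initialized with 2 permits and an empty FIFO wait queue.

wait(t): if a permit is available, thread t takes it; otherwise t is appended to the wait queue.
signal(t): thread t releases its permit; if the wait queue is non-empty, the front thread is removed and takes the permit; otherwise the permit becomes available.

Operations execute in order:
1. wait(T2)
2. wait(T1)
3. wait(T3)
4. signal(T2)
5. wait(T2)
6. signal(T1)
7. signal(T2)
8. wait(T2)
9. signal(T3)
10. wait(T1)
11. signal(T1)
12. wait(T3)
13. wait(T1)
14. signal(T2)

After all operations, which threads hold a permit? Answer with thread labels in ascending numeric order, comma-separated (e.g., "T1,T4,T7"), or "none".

Step 1: wait(T2) -> count=1 queue=[] holders={T2}
Step 2: wait(T1) -> count=0 queue=[] holders={T1,T2}
Step 3: wait(T3) -> count=0 queue=[T3] holders={T1,T2}
Step 4: signal(T2) -> count=0 queue=[] holders={T1,T3}
Step 5: wait(T2) -> count=0 queue=[T2] holders={T1,T3}
Step 6: signal(T1) -> count=0 queue=[] holders={T2,T3}
Step 7: signal(T2) -> count=1 queue=[] holders={T3}
Step 8: wait(T2) -> count=0 queue=[] holders={T2,T3}
Step 9: signal(T3) -> count=1 queue=[] holders={T2}
Step 10: wait(T1) -> count=0 queue=[] holders={T1,T2}
Step 11: signal(T1) -> count=1 queue=[] holders={T2}
Step 12: wait(T3) -> count=0 queue=[] holders={T2,T3}
Step 13: wait(T1) -> count=0 queue=[T1] holders={T2,T3}
Step 14: signal(T2) -> count=0 queue=[] holders={T1,T3}
Final holders: T1,T3

Answer: T1,T3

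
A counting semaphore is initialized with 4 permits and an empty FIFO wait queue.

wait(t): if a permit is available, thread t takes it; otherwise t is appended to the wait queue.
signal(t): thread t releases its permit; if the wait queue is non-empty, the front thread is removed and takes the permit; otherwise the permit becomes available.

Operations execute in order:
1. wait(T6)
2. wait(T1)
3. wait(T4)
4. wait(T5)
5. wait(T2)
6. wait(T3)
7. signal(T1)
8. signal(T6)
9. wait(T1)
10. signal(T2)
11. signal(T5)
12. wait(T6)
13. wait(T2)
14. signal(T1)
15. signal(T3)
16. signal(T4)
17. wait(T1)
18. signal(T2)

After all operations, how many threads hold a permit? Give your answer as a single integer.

Answer: 2

Derivation:
Step 1: wait(T6) -> count=3 queue=[] holders={T6}
Step 2: wait(T1) -> count=2 queue=[] holders={T1,T6}
Step 3: wait(T4) -> count=1 queue=[] holders={T1,T4,T6}
Step 4: wait(T5) -> count=0 queue=[] holders={T1,T4,T5,T6}
Step 5: wait(T2) -> count=0 queue=[T2] holders={T1,T4,T5,T6}
Step 6: wait(T3) -> count=0 queue=[T2,T3] holders={T1,T4,T5,T6}
Step 7: signal(T1) -> count=0 queue=[T3] holders={T2,T4,T5,T6}
Step 8: signal(T6) -> count=0 queue=[] holders={T2,T3,T4,T5}
Step 9: wait(T1) -> count=0 queue=[T1] holders={T2,T3,T4,T5}
Step 10: signal(T2) -> count=0 queue=[] holders={T1,T3,T4,T5}
Step 11: signal(T5) -> count=1 queue=[] holders={T1,T3,T4}
Step 12: wait(T6) -> count=0 queue=[] holders={T1,T3,T4,T6}
Step 13: wait(T2) -> count=0 queue=[T2] holders={T1,T3,T4,T6}
Step 14: signal(T1) -> count=0 queue=[] holders={T2,T3,T4,T6}
Step 15: signal(T3) -> count=1 queue=[] holders={T2,T4,T6}
Step 16: signal(T4) -> count=2 queue=[] holders={T2,T6}
Step 17: wait(T1) -> count=1 queue=[] holders={T1,T2,T6}
Step 18: signal(T2) -> count=2 queue=[] holders={T1,T6}
Final holders: {T1,T6} -> 2 thread(s)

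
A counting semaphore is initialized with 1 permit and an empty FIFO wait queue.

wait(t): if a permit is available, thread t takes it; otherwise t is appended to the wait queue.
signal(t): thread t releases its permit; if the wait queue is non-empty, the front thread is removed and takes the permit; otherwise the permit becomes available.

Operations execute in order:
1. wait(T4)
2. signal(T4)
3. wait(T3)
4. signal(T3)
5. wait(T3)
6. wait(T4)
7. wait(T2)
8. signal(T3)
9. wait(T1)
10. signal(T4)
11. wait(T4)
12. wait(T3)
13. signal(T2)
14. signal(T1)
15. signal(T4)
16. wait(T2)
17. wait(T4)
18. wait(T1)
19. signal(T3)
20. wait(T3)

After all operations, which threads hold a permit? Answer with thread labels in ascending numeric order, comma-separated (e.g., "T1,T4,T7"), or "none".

Answer: T2

Derivation:
Step 1: wait(T4) -> count=0 queue=[] holders={T4}
Step 2: signal(T4) -> count=1 queue=[] holders={none}
Step 3: wait(T3) -> count=0 queue=[] holders={T3}
Step 4: signal(T3) -> count=1 queue=[] holders={none}
Step 5: wait(T3) -> count=0 queue=[] holders={T3}
Step 6: wait(T4) -> count=0 queue=[T4] holders={T3}
Step 7: wait(T2) -> count=0 queue=[T4,T2] holders={T3}
Step 8: signal(T3) -> count=0 queue=[T2] holders={T4}
Step 9: wait(T1) -> count=0 queue=[T2,T1] holders={T4}
Step 10: signal(T4) -> count=0 queue=[T1] holders={T2}
Step 11: wait(T4) -> count=0 queue=[T1,T4] holders={T2}
Step 12: wait(T3) -> count=0 queue=[T1,T4,T3] holders={T2}
Step 13: signal(T2) -> count=0 queue=[T4,T3] holders={T1}
Step 14: signal(T1) -> count=0 queue=[T3] holders={T4}
Step 15: signal(T4) -> count=0 queue=[] holders={T3}
Step 16: wait(T2) -> count=0 queue=[T2] holders={T3}
Step 17: wait(T4) -> count=0 queue=[T2,T4] holders={T3}
Step 18: wait(T1) -> count=0 queue=[T2,T4,T1] holders={T3}
Step 19: signal(T3) -> count=0 queue=[T4,T1] holders={T2}
Step 20: wait(T3) -> count=0 queue=[T4,T1,T3] holders={T2}
Final holders: T2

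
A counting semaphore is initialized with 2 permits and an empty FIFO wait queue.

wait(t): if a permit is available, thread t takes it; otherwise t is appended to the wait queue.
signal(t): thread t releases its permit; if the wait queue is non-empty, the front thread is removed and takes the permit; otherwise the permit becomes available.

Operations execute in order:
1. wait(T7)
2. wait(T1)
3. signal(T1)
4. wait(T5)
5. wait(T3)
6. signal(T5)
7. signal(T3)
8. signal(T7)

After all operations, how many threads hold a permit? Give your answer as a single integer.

Answer: 0

Derivation:
Step 1: wait(T7) -> count=1 queue=[] holders={T7}
Step 2: wait(T1) -> count=0 queue=[] holders={T1,T7}
Step 3: signal(T1) -> count=1 queue=[] holders={T7}
Step 4: wait(T5) -> count=0 queue=[] holders={T5,T7}
Step 5: wait(T3) -> count=0 queue=[T3] holders={T5,T7}
Step 6: signal(T5) -> count=0 queue=[] holders={T3,T7}
Step 7: signal(T3) -> count=1 queue=[] holders={T7}
Step 8: signal(T7) -> count=2 queue=[] holders={none}
Final holders: {none} -> 0 thread(s)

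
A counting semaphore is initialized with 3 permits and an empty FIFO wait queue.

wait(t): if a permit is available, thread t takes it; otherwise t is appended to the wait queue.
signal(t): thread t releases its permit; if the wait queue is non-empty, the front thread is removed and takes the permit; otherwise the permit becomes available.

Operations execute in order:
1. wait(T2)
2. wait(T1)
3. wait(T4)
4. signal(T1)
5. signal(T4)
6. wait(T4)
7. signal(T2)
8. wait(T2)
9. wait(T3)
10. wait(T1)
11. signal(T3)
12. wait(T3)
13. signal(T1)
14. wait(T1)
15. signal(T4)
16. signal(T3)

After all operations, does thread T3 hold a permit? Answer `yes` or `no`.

Answer: no

Derivation:
Step 1: wait(T2) -> count=2 queue=[] holders={T2}
Step 2: wait(T1) -> count=1 queue=[] holders={T1,T2}
Step 3: wait(T4) -> count=0 queue=[] holders={T1,T2,T4}
Step 4: signal(T1) -> count=1 queue=[] holders={T2,T4}
Step 5: signal(T4) -> count=2 queue=[] holders={T2}
Step 6: wait(T4) -> count=1 queue=[] holders={T2,T4}
Step 7: signal(T2) -> count=2 queue=[] holders={T4}
Step 8: wait(T2) -> count=1 queue=[] holders={T2,T4}
Step 9: wait(T3) -> count=0 queue=[] holders={T2,T3,T4}
Step 10: wait(T1) -> count=0 queue=[T1] holders={T2,T3,T4}
Step 11: signal(T3) -> count=0 queue=[] holders={T1,T2,T4}
Step 12: wait(T3) -> count=0 queue=[T3] holders={T1,T2,T4}
Step 13: signal(T1) -> count=0 queue=[] holders={T2,T3,T4}
Step 14: wait(T1) -> count=0 queue=[T1] holders={T2,T3,T4}
Step 15: signal(T4) -> count=0 queue=[] holders={T1,T2,T3}
Step 16: signal(T3) -> count=1 queue=[] holders={T1,T2}
Final holders: {T1,T2} -> T3 not in holders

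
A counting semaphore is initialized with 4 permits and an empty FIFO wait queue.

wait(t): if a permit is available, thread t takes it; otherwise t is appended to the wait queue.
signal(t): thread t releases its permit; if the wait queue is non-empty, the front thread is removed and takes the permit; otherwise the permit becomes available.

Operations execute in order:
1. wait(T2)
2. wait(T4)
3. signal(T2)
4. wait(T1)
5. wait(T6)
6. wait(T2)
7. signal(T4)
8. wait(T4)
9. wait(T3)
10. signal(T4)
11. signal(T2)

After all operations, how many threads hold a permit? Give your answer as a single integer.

Step 1: wait(T2) -> count=3 queue=[] holders={T2}
Step 2: wait(T4) -> count=2 queue=[] holders={T2,T4}
Step 3: signal(T2) -> count=3 queue=[] holders={T4}
Step 4: wait(T1) -> count=2 queue=[] holders={T1,T4}
Step 5: wait(T6) -> count=1 queue=[] holders={T1,T4,T6}
Step 6: wait(T2) -> count=0 queue=[] holders={T1,T2,T4,T6}
Step 7: signal(T4) -> count=1 queue=[] holders={T1,T2,T6}
Step 8: wait(T4) -> count=0 queue=[] holders={T1,T2,T4,T6}
Step 9: wait(T3) -> count=0 queue=[T3] holders={T1,T2,T4,T6}
Step 10: signal(T4) -> count=0 queue=[] holders={T1,T2,T3,T6}
Step 11: signal(T2) -> count=1 queue=[] holders={T1,T3,T6}
Final holders: {T1,T3,T6} -> 3 thread(s)

Answer: 3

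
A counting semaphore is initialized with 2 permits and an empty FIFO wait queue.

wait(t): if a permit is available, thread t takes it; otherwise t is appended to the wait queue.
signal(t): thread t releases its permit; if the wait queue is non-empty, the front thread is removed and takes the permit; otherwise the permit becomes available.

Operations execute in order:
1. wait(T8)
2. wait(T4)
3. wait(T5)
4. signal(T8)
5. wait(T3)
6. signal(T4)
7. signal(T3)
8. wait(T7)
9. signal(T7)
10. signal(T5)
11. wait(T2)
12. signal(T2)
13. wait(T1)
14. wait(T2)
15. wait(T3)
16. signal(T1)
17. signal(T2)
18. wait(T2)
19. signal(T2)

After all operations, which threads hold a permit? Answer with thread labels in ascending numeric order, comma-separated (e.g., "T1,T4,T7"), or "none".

Step 1: wait(T8) -> count=1 queue=[] holders={T8}
Step 2: wait(T4) -> count=0 queue=[] holders={T4,T8}
Step 3: wait(T5) -> count=0 queue=[T5] holders={T4,T8}
Step 4: signal(T8) -> count=0 queue=[] holders={T4,T5}
Step 5: wait(T3) -> count=0 queue=[T3] holders={T4,T5}
Step 6: signal(T4) -> count=0 queue=[] holders={T3,T5}
Step 7: signal(T3) -> count=1 queue=[] holders={T5}
Step 8: wait(T7) -> count=0 queue=[] holders={T5,T7}
Step 9: signal(T7) -> count=1 queue=[] holders={T5}
Step 10: signal(T5) -> count=2 queue=[] holders={none}
Step 11: wait(T2) -> count=1 queue=[] holders={T2}
Step 12: signal(T2) -> count=2 queue=[] holders={none}
Step 13: wait(T1) -> count=1 queue=[] holders={T1}
Step 14: wait(T2) -> count=0 queue=[] holders={T1,T2}
Step 15: wait(T3) -> count=0 queue=[T3] holders={T1,T2}
Step 16: signal(T1) -> count=0 queue=[] holders={T2,T3}
Step 17: signal(T2) -> count=1 queue=[] holders={T3}
Step 18: wait(T2) -> count=0 queue=[] holders={T2,T3}
Step 19: signal(T2) -> count=1 queue=[] holders={T3}
Final holders: T3

Answer: T3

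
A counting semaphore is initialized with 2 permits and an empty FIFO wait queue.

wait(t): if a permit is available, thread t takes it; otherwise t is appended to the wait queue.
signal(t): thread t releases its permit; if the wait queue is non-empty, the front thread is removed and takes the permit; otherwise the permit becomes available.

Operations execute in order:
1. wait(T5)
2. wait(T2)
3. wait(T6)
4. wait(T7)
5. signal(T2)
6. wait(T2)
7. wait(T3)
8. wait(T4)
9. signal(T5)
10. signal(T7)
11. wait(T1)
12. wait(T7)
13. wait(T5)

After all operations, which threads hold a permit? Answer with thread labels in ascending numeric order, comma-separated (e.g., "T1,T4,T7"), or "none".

Answer: T2,T6

Derivation:
Step 1: wait(T5) -> count=1 queue=[] holders={T5}
Step 2: wait(T2) -> count=0 queue=[] holders={T2,T5}
Step 3: wait(T6) -> count=0 queue=[T6] holders={T2,T5}
Step 4: wait(T7) -> count=0 queue=[T6,T7] holders={T2,T5}
Step 5: signal(T2) -> count=0 queue=[T7] holders={T5,T6}
Step 6: wait(T2) -> count=0 queue=[T7,T2] holders={T5,T6}
Step 7: wait(T3) -> count=0 queue=[T7,T2,T3] holders={T5,T6}
Step 8: wait(T4) -> count=0 queue=[T7,T2,T3,T4] holders={T5,T6}
Step 9: signal(T5) -> count=0 queue=[T2,T3,T4] holders={T6,T7}
Step 10: signal(T7) -> count=0 queue=[T3,T4] holders={T2,T6}
Step 11: wait(T1) -> count=0 queue=[T3,T4,T1] holders={T2,T6}
Step 12: wait(T7) -> count=0 queue=[T3,T4,T1,T7] holders={T2,T6}
Step 13: wait(T5) -> count=0 queue=[T3,T4,T1,T7,T5] holders={T2,T6}
Final holders: T2,T6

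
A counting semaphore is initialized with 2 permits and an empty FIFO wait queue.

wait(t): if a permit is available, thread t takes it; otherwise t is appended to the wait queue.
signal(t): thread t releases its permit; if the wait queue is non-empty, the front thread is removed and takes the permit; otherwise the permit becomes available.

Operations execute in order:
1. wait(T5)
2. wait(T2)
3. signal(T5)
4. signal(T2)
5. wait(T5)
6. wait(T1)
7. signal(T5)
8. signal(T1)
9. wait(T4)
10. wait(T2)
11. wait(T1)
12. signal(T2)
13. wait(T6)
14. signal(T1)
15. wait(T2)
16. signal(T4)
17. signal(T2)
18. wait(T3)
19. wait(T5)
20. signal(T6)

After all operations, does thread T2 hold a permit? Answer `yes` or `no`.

Step 1: wait(T5) -> count=1 queue=[] holders={T5}
Step 2: wait(T2) -> count=0 queue=[] holders={T2,T5}
Step 3: signal(T5) -> count=1 queue=[] holders={T2}
Step 4: signal(T2) -> count=2 queue=[] holders={none}
Step 5: wait(T5) -> count=1 queue=[] holders={T5}
Step 6: wait(T1) -> count=0 queue=[] holders={T1,T5}
Step 7: signal(T5) -> count=1 queue=[] holders={T1}
Step 8: signal(T1) -> count=2 queue=[] holders={none}
Step 9: wait(T4) -> count=1 queue=[] holders={T4}
Step 10: wait(T2) -> count=0 queue=[] holders={T2,T4}
Step 11: wait(T1) -> count=0 queue=[T1] holders={T2,T4}
Step 12: signal(T2) -> count=0 queue=[] holders={T1,T4}
Step 13: wait(T6) -> count=0 queue=[T6] holders={T1,T4}
Step 14: signal(T1) -> count=0 queue=[] holders={T4,T6}
Step 15: wait(T2) -> count=0 queue=[T2] holders={T4,T6}
Step 16: signal(T4) -> count=0 queue=[] holders={T2,T6}
Step 17: signal(T2) -> count=1 queue=[] holders={T6}
Step 18: wait(T3) -> count=0 queue=[] holders={T3,T6}
Step 19: wait(T5) -> count=0 queue=[T5] holders={T3,T6}
Step 20: signal(T6) -> count=0 queue=[] holders={T3,T5}
Final holders: {T3,T5} -> T2 not in holders

Answer: no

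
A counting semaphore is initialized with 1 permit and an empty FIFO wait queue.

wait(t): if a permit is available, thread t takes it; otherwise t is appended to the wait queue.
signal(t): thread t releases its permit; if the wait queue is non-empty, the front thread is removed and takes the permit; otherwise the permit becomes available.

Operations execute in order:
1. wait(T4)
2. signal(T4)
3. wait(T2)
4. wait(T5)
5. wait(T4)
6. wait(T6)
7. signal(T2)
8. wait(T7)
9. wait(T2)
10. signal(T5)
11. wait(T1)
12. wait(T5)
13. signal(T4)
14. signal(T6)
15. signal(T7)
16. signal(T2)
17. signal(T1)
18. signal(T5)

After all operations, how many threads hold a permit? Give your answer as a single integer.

Answer: 0

Derivation:
Step 1: wait(T4) -> count=0 queue=[] holders={T4}
Step 2: signal(T4) -> count=1 queue=[] holders={none}
Step 3: wait(T2) -> count=0 queue=[] holders={T2}
Step 4: wait(T5) -> count=0 queue=[T5] holders={T2}
Step 5: wait(T4) -> count=0 queue=[T5,T4] holders={T2}
Step 6: wait(T6) -> count=0 queue=[T5,T4,T6] holders={T2}
Step 7: signal(T2) -> count=0 queue=[T4,T6] holders={T5}
Step 8: wait(T7) -> count=0 queue=[T4,T6,T7] holders={T5}
Step 9: wait(T2) -> count=0 queue=[T4,T6,T7,T2] holders={T5}
Step 10: signal(T5) -> count=0 queue=[T6,T7,T2] holders={T4}
Step 11: wait(T1) -> count=0 queue=[T6,T7,T2,T1] holders={T4}
Step 12: wait(T5) -> count=0 queue=[T6,T7,T2,T1,T5] holders={T4}
Step 13: signal(T4) -> count=0 queue=[T7,T2,T1,T5] holders={T6}
Step 14: signal(T6) -> count=0 queue=[T2,T1,T5] holders={T7}
Step 15: signal(T7) -> count=0 queue=[T1,T5] holders={T2}
Step 16: signal(T2) -> count=0 queue=[T5] holders={T1}
Step 17: signal(T1) -> count=0 queue=[] holders={T5}
Step 18: signal(T5) -> count=1 queue=[] holders={none}
Final holders: {none} -> 0 thread(s)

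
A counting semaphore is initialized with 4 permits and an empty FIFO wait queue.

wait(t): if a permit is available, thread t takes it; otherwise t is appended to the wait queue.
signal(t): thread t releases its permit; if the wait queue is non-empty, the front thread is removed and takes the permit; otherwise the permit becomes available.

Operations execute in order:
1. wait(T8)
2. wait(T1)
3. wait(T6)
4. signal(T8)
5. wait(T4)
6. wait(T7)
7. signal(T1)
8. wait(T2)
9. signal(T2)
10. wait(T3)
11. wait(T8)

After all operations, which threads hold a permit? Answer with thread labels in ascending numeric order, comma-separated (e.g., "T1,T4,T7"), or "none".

Answer: T3,T4,T6,T7

Derivation:
Step 1: wait(T8) -> count=3 queue=[] holders={T8}
Step 2: wait(T1) -> count=2 queue=[] holders={T1,T8}
Step 3: wait(T6) -> count=1 queue=[] holders={T1,T6,T8}
Step 4: signal(T8) -> count=2 queue=[] holders={T1,T6}
Step 5: wait(T4) -> count=1 queue=[] holders={T1,T4,T6}
Step 6: wait(T7) -> count=0 queue=[] holders={T1,T4,T6,T7}
Step 7: signal(T1) -> count=1 queue=[] holders={T4,T6,T7}
Step 8: wait(T2) -> count=0 queue=[] holders={T2,T4,T6,T7}
Step 9: signal(T2) -> count=1 queue=[] holders={T4,T6,T7}
Step 10: wait(T3) -> count=0 queue=[] holders={T3,T4,T6,T7}
Step 11: wait(T8) -> count=0 queue=[T8] holders={T3,T4,T6,T7}
Final holders: T3,T4,T6,T7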